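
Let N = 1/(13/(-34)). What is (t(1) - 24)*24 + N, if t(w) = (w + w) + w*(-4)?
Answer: -8146/13 ≈ -626.62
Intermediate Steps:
N = -34/13 (N = 1/(13*(-1/34)) = 1/(-13/34) = -34/13 ≈ -2.6154)
t(w) = -2*w (t(w) = 2*w - 4*w = -2*w)
(t(1) - 24)*24 + N = (-2*1 - 24)*24 - 34/13 = (-2 - 24)*24 - 34/13 = -26*24 - 34/13 = -624 - 34/13 = -8146/13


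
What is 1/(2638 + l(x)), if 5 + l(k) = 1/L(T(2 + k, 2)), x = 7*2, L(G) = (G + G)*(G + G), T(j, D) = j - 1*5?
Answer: 484/1274373 ≈ 0.00037979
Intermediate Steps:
T(j, D) = -5 + j (T(j, D) = j - 5 = -5 + j)
L(G) = 4*G**2 (L(G) = (2*G)*(2*G) = 4*G**2)
x = 14
l(k) = -5 + 1/(4*(-3 + k)**2) (l(k) = -5 + 1/(4*(-5 + (2 + k))**2) = -5 + 1/(4*(-3 + k)**2))
1/(2638 + l(x)) = 1/(2638 + (-5 + 1/(4*(-3 + 14)**2))) = 1/(2638 + (-5 + (1/4)/11**2)) = 1/(2638 + (-5 + (1/4)*(1/121))) = 1/(2638 + (-5 + 1/484)) = 1/(2638 - 2419/484) = 1/(1274373/484) = 484/1274373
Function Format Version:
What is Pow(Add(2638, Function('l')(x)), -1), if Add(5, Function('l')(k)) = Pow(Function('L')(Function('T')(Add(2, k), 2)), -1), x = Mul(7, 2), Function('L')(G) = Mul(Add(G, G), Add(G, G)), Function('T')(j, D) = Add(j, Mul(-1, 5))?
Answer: Rational(484, 1274373) ≈ 0.00037979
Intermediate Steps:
Function('T')(j, D) = Add(-5, j) (Function('T')(j, D) = Add(j, -5) = Add(-5, j))
Function('L')(G) = Mul(4, Pow(G, 2)) (Function('L')(G) = Mul(Mul(2, G), Mul(2, G)) = Mul(4, Pow(G, 2)))
x = 14
Function('l')(k) = Add(-5, Mul(Rational(1, 4), Pow(Add(-3, k), -2))) (Function('l')(k) = Add(-5, Pow(Mul(4, Pow(Add(-5, Add(2, k)), 2)), -1)) = Add(-5, Pow(Mul(4, Pow(Add(-3, k), 2)), -1)) = Add(-5, Mul(Rational(1, 4), Pow(Add(-3, k), -2))))
Pow(Add(2638, Function('l')(x)), -1) = Pow(Add(2638, Add(-5, Mul(Rational(1, 4), Pow(Add(-3, 14), -2)))), -1) = Pow(Add(2638, Add(-5, Mul(Rational(1, 4), Pow(11, -2)))), -1) = Pow(Add(2638, Add(-5, Mul(Rational(1, 4), Rational(1, 121)))), -1) = Pow(Add(2638, Add(-5, Rational(1, 484))), -1) = Pow(Add(2638, Rational(-2419, 484)), -1) = Pow(Rational(1274373, 484), -1) = Rational(484, 1274373)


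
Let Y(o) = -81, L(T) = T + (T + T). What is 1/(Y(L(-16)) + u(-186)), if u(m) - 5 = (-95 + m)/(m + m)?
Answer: -372/27991 ≈ -0.013290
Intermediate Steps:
L(T) = 3*T (L(T) = T + 2*T = 3*T)
u(m) = 5 + (-95 + m)/(2*m) (u(m) = 5 + (-95 + m)/(m + m) = 5 + (-95 + m)/((2*m)) = 5 + (-95 + m)*(1/(2*m)) = 5 + (-95 + m)/(2*m))
1/(Y(L(-16)) + u(-186)) = 1/(-81 + (½)*(-95 + 11*(-186))/(-186)) = 1/(-81 + (½)*(-1/186)*(-95 - 2046)) = 1/(-81 + (½)*(-1/186)*(-2141)) = 1/(-81 + 2141/372) = 1/(-27991/372) = -372/27991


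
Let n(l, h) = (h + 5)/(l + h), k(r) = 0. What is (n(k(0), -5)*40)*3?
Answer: 0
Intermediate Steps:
n(l, h) = (5 + h)/(h + l)
(n(k(0), -5)*40)*3 = (((5 - 5)/(-5 + 0))*40)*3 = ((0/(-5))*40)*3 = (-⅕*0*40)*3 = (0*40)*3 = 0*3 = 0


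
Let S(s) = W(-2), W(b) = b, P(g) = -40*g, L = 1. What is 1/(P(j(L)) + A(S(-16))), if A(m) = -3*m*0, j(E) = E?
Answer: -1/40 ≈ -0.025000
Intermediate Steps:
S(s) = -2
A(m) = 0
1/(P(j(L)) + A(S(-16))) = 1/(-40*1 + 0) = 1/(-40 + 0) = 1/(-40) = -1/40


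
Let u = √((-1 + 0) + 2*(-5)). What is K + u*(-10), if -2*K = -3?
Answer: 3/2 - 10*I*√11 ≈ 1.5 - 33.166*I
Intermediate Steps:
K = 3/2 (K = -½*(-3) = 3/2 ≈ 1.5000)
u = I*√11 (u = √(-1 - 10) = √(-11) = I*√11 ≈ 3.3166*I)
K + u*(-10) = 3/2 + (I*√11)*(-10) = 3/2 - 10*I*√11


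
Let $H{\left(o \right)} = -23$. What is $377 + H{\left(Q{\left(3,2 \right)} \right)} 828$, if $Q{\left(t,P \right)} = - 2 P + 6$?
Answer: $-18667$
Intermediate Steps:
$Q{\left(t,P \right)} = 6 - 2 P$
$377 + H{\left(Q{\left(3,2 \right)} \right)} 828 = 377 - 19044 = -18667$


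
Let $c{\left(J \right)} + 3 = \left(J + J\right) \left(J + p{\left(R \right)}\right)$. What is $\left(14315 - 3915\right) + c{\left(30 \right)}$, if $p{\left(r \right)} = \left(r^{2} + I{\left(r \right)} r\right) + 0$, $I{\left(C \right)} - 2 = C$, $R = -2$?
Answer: $12437$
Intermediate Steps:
$I{\left(C \right)} = 2 + C$
$p{\left(r \right)} = r^{2} + r \left(2 + r\right)$ ($p{\left(r \right)} = \left(r^{2} + \left(2 + r\right) r\right) + 0 = \left(r^{2} + r \left(2 + r\right)\right) + 0 = r^{2} + r \left(2 + r\right)$)
$c{\left(J \right)} = -3 + 2 J \left(4 + J\right)$ ($c{\left(J \right)} = -3 + \left(J + J\right) \left(J + 2 \left(-2\right) \left(1 - 2\right)\right) = -3 + 2 J \left(J + 2 \left(-2\right) \left(-1\right)\right) = -3 + 2 J \left(J + 4\right) = -3 + 2 J \left(4 + J\right)$)
$\left(14315 - 3915\right) + c{\left(30 \right)} = \left(14315 - 3915\right) + \left(-3 + 2 \cdot 30^{2} + 8 \cdot 30\right) = 10400 + \left(-3 + 2 \cdot 900 + 240\right) = 10400 + \left(-3 + 1800 + 240\right) = 10400 + 2037 = 12437$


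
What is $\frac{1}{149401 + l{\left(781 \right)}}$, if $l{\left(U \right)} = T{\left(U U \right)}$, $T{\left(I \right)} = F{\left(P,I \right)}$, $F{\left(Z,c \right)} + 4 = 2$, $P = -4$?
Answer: $\frac{1}{149399} \approx 6.6935 \cdot 10^{-6}$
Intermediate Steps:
$F{\left(Z,c \right)} = -2$ ($F{\left(Z,c \right)} = -4 + 2 = -2$)
$T{\left(I \right)} = -2$
$l{\left(U \right)} = -2$
$\frac{1}{149401 + l{\left(781 \right)}} = \frac{1}{149401 - 2} = \frac{1}{149399}$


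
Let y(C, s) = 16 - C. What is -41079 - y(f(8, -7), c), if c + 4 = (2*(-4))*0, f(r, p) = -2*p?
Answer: -41081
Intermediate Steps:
c = -4 (c = -4 + (2*(-4))*0 = -4 - 8*0 = -4 + 0 = -4)
-41079 - y(f(8, -7), c) = -41079 - (16 - (-2)*(-7)) = -41079 - (16 - 1*14) = -41079 - (16 - 14) = -41079 - 1*2 = -41079 - 2 = -41081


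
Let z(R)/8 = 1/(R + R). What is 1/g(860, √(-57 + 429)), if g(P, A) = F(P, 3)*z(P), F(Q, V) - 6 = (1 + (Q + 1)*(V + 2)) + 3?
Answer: 43/863 ≈ 0.049826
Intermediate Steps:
z(R) = 4/R (z(R) = 8/(R + R) = 8/((2*R)) = 8*(1/(2*R)) = 4/R)
F(Q, V) = 10 + (1 + Q)*(2 + V) (F(Q, V) = 6 + ((1 + (Q + 1)*(V + 2)) + 3) = 6 + ((1 + (1 + Q)*(2 + V)) + 3) = 6 + (4 + (1 + Q)*(2 + V)) = 10 + (1 + Q)*(2 + V))
g(P, A) = 4*(15 + 5*P)/P (g(P, A) = (12 + 3 + 2*P + P*3)*(4/P) = (12 + 3 + 2*P + 3*P)*(4/P) = (15 + 5*P)*(4/P) = 4*(15 + 5*P)/P)
1/g(860, √(-57 + 429)) = 1/(20 + 60/860) = 1/(20 + 60*(1/860)) = 1/(20 + 3/43) = 1/(863/43) = 43/863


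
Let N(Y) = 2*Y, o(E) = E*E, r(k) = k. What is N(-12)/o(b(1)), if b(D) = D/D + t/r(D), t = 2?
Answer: -8/3 ≈ -2.6667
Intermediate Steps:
b(D) = 1 + 2/D (b(D) = D/D + 2/D = 1 + 2/D)
o(E) = E**2
N(-12)/o(b(1)) = (2*(-12))/(((2 + 1)/1)**2) = -24/((1*3)**2) = -24/(3**2) = -24/9 = -24*1/9 = -8/3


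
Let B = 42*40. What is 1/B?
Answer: 1/1680 ≈ 0.00059524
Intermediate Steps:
B = 1680
1/B = 1/1680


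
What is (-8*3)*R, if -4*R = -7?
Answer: -42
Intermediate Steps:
R = 7/4 (R = -1/4*(-7) = 7/4 ≈ 1.7500)
(-8*3)*R = -8*3*(7/4) = -24*7/4 = -42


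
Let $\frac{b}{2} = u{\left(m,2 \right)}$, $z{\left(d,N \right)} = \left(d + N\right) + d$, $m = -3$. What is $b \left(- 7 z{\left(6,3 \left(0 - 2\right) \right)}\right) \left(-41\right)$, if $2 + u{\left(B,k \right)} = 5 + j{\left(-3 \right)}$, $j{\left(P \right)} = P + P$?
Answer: $-10332$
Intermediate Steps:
$j{\left(P \right)} = 2 P$
$u{\left(B,k \right)} = -3$ ($u{\left(B,k \right)} = -2 + \left(5 + 2 \left(-3\right)\right) = -2 + \left(5 - 6\right) = -2 - 1 = -3$)
$z{\left(d,N \right)} = N + 2 d$ ($z{\left(d,N \right)} = \left(N + d\right) + d = N + 2 d$)
$b = -6$ ($b = 2 \left(-3\right) = -6$)
$b \left(- 7 z{\left(6,3 \left(0 - 2\right) \right)}\right) \left(-41\right) = - 6 \left(- 7 \left(3 \left(0 - 2\right) + 2 \cdot 6\right)\right) \left(-41\right) = - 6 \left(- 7 \left(3 \left(-2\right) + 12\right)\right) \left(-41\right) = - 6 \left(- 7 \left(-6 + 12\right)\right) \left(-41\right) = - 6 \left(\left(-7\right) 6\right) \left(-41\right) = \left(-6\right) \left(-42\right) \left(-41\right) = 252 \left(-41\right) = -10332$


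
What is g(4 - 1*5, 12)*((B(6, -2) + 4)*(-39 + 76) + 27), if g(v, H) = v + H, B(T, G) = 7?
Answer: 4774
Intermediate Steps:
g(v, H) = H + v
g(4 - 1*5, 12)*((B(6, -2) + 4)*(-39 + 76) + 27) = (12 + (4 - 1*5))*((7 + 4)*(-39 + 76) + 27) = (12 + (4 - 5))*(11*37 + 27) = (12 - 1)*(407 + 27) = 11*434 = 4774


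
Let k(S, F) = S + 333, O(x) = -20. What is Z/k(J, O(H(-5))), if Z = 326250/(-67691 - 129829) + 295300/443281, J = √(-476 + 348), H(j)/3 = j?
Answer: -50413144725/17053158373672 + 151390825*I*√2/2131644796709 ≈ -0.0029562 + 0.00010044*I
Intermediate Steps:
H(j) = 3*j
J = 8*I*√2 (J = √(-128) = 8*I*√2 ≈ 11.314*I)
k(S, F) = 333 + S
Z = -2876425675/2918562104 (Z = 326250/(-197520) + 295300*(1/443281) = 326250*(-1/197520) + 295300/443281 = -10875/6584 + 295300/443281 = -2876425675/2918562104 ≈ -0.98556)
Z/k(J, O(H(-5))) = -2876425675/(2918562104*(333 + 8*I*√2))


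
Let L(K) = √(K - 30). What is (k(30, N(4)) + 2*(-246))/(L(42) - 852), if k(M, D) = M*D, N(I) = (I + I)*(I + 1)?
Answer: -50268/60491 - 118*√3/60491 ≈ -0.83438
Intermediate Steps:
L(K) = √(-30 + K)
N(I) = 2*I*(1 + I) (N(I) = (2*I)*(1 + I) = 2*I*(1 + I))
k(M, D) = D*M
(k(30, N(4)) + 2*(-246))/(L(42) - 852) = ((2*4*(1 + 4))*30 + 2*(-246))/(√(-30 + 42) - 852) = ((2*4*5)*30 - 492)/(√12 - 852) = (40*30 - 492)/(2*√3 - 852) = (1200 - 492)/(-852 + 2*√3) = 708/(-852 + 2*√3)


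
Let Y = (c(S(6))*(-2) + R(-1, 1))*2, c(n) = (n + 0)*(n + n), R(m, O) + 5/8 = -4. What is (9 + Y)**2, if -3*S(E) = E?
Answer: 16641/16 ≈ 1040.1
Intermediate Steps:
S(E) = -E/3
R(m, O) = -37/8 (R(m, O) = -5/8 - 4 = -37/8)
c(n) = 2*n**2 (c(n) = n*(2*n) = 2*n**2)
Y = -165/4 (Y = ((2*(-1/3*6)**2)*(-2) - 37/8)*2 = ((2*(-2)**2)*(-2) - 37/8)*2 = ((2*4)*(-2) - 37/8)*2 = (8*(-2) - 37/8)*2 = (-16 - 37/8)*2 = -165/8*2 = -165/4 ≈ -41.250)
(9 + Y)**2 = (9 - 165/4)**2 = (-129/4)**2 = 16641/16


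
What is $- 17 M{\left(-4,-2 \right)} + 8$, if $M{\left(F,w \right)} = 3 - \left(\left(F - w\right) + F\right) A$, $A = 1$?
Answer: $-145$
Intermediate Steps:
$M{\left(F,w \right)} = 3 + w - 2 F$ ($M{\left(F,w \right)} = 3 - \left(\left(F - w\right) + F\right) 1 = 3 - \left(- w + 2 F\right) 1 = 3 - \left(- w + 2 F\right) = 3 + w - 2 F$)
$- 17 M{\left(-4,-2 \right)} + 8 = - 17 \left(3 - 2 - -8\right) + 8 = - 17 \left(3 - 2 + 8\right) + 8 = \left(-17\right) 9 + 8 = -153 + 8 = -145$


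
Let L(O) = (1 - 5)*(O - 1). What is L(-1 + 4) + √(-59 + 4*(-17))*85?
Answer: -8 + 85*I*√127 ≈ -8.0 + 957.9*I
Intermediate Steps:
L(O) = 4 - 4*O (L(O) = -4*(-1 + O) = 4 - 4*O)
L(-1 + 4) + √(-59 + 4*(-17))*85 = (4 - 4*(-1 + 4)) + √(-59 + 4*(-17))*85 = (4 - 4*3) + √(-59 - 68)*85 = (4 - 12) + √(-127)*85 = -8 + (I*√127)*85 = -8 + 85*I*√127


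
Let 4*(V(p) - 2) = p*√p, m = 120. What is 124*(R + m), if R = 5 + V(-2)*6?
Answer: 16988 - 372*I*√2 ≈ 16988.0 - 526.09*I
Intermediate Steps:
V(p) = 2 + p^(3/2)/4 (V(p) = 2 + (p*√p)/4 = 2 + p^(3/2)/4)
R = 17 - 3*I*√2 (R = 5 + (2 + (-2)^(3/2)/4)*6 = 5 + (2 + (-2*I*√2)/4)*6 = 5 + (2 - I*√2/2)*6 = 5 + (12 - 3*I*√2) = 17 - 3*I*√2 ≈ 17.0 - 4.2426*I)
124*(R + m) = 124*((17 - 3*I*√2) + 120) = 124*(137 - 3*I*√2) = 16988 - 372*I*√2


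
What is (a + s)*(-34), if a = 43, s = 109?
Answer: -5168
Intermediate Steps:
(a + s)*(-34) = (43 + 109)*(-34) = 152*(-34) = -5168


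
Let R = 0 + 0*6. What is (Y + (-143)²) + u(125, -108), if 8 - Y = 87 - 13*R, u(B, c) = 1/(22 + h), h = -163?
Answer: 2872169/141 ≈ 20370.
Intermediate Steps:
R = 0 (R = 0 + 0 = 0)
u(B, c) = -1/141 (u(B, c) = 1/(22 - 163) = 1/(-141) = -1/141)
Y = -79 (Y = 8 - (87 - 13*0) = 8 - (87 + 0) = 8 - 1*87 = 8 - 87 = -79)
(Y + (-143)²) + u(125, -108) = (-79 + (-143)²) - 1/141 = (-79 + 20449) - 1/141 = 20370 - 1/141 = 2872169/141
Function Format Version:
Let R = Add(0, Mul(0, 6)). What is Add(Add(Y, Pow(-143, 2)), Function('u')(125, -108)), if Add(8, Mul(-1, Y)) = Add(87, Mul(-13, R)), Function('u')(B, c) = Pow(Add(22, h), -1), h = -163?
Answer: Rational(2872169, 141) ≈ 20370.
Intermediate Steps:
R = 0 (R = Add(0, 0) = 0)
Function('u')(B, c) = Rational(-1, 141) (Function('u')(B, c) = Pow(Add(22, -163), -1) = Pow(-141, -1) = Rational(-1, 141))
Y = -79 (Y = Add(8, Mul(-1, Add(87, Mul(-13, 0)))) = Add(8, Mul(-1, Add(87, 0))) = Add(8, Mul(-1, 87)) = Add(8, -87) = -79)
Add(Add(Y, Pow(-143, 2)), Function('u')(125, -108)) = Add(Add(-79, Pow(-143, 2)), Rational(-1, 141)) = Add(Add(-79, 20449), Rational(-1, 141)) = Add(20370, Rational(-1, 141)) = Rational(2872169, 141)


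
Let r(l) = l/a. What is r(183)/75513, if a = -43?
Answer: -61/1082353 ≈ -5.6359e-5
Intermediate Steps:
r(l) = -l/43 (r(l) = l/(-43) = l*(-1/43) = -l/43)
r(183)/75513 = -1/43*183/75513 = -183/43*1/75513 = -61/1082353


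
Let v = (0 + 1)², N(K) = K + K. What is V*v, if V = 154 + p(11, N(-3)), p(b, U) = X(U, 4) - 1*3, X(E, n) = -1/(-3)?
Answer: 454/3 ≈ 151.33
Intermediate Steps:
X(E, n) = ⅓ (X(E, n) = -1*(-⅓) = ⅓)
N(K) = 2*K
v = 1 (v = 1² = 1)
p(b, U) = -8/3 (p(b, U) = ⅓ - 1*3 = ⅓ - 3 = -8/3)
V = 454/3 (V = 154 - 8/3 = 454/3 ≈ 151.33)
V*v = (454/3)*1 = 454/3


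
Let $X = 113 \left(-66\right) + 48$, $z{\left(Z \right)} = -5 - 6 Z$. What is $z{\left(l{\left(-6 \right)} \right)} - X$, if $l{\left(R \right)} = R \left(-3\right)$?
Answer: $7297$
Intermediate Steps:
$l{\left(R \right)} = - 3 R$
$X = -7410$ ($X = -7458 + 48 = -7410$)
$z{\left(l{\left(-6 \right)} \right)} - X = \left(-5 - 6 \left(\left(-3\right) \left(-6\right)\right)\right) - -7410 = \left(-5 - 108\right) + 7410 = -113 + 7410 = 7297$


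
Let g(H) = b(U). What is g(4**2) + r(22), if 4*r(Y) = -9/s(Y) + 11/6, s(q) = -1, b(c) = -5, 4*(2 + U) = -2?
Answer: -55/24 ≈ -2.2917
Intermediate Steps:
U = -5/2 (U = -2 + (1/4)*(-2) = -2 - 1/2 = -5/2 ≈ -2.5000)
r(Y) = 65/24 (r(Y) = (-9/(-1) + 11/6)/4 = (-9*(-1) + 11*(1/6))/4 = (9 + 11/6)/4 = (1/4)*(65/6) = 65/24)
g(H) = -5
g(4**2) + r(22) = -5 + 65/24 = -55/24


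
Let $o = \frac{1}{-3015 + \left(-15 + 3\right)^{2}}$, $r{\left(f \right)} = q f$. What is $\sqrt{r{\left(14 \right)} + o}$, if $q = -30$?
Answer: $\frac{i \sqrt{384656899}}{957} \approx 20.494 i$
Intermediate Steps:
$r{\left(f \right)} = - 30 f$
$o = - \frac{1}{2871}$ ($o = \frac{1}{-3015 + \left(-12\right)^{2}} = \frac{1}{-3015 + 144} = \frac{1}{-2871} = - \frac{1}{2871} \approx -0.00034831$)
$\sqrt{r{\left(14 \right)} + o} = \sqrt{\left(-30\right) 14 - \frac{1}{2871}} = \sqrt{-420 - \frac{1}{2871}} = \sqrt{- \frac{1205821}{2871}} = \frac{i \sqrt{384656899}}{957}$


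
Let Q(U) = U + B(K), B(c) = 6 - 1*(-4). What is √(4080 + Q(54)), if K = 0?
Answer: 4*√259 ≈ 64.374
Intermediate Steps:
B(c) = 10 (B(c) = 6 + 4 = 10)
Q(U) = 10 + U (Q(U) = U + 10 = 10 + U)
√(4080 + Q(54)) = √(4080 + (10 + 54)) = √(4080 + 64) = √4144 = 4*√259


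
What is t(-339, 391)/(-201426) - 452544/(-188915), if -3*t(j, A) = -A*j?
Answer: 99500959189/38052392790 ≈ 2.6148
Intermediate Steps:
t(j, A) = A*j/3 (t(j, A) = -(-1)*A*j/3 = A*j/3)
t(-339, 391)/(-201426) - 452544/(-188915) = ((⅓)*391*(-339))/(-201426) - 452544/(-188915) = -44183*(-1/201426) - 452544*(-1/188915) = 44183/201426 + 452544/188915 = 99500959189/38052392790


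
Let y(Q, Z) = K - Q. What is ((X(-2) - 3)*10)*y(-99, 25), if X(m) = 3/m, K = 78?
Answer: -7965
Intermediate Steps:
y(Q, Z) = 78 - Q
((X(-2) - 3)*10)*y(-99, 25) = ((3/(-2) - 3)*10)*(78 - 1*(-99)) = ((3*(-1/2) - 3)*10)*(78 + 99) = ((-3/2 - 3)*10)*177 = -9/2*10*177 = -45*177 = -7965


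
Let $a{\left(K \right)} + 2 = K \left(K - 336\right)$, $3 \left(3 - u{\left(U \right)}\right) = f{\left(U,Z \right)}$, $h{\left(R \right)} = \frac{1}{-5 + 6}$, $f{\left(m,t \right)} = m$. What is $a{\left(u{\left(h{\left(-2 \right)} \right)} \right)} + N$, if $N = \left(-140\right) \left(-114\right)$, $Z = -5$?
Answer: $\frac{135622}{9} \approx 15069.0$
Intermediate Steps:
$h{\left(R \right)} = 1$ ($h{\left(R \right)} = 1^{-1} = 1$)
$u{\left(U \right)} = 3 - \frac{U}{3}$
$a{\left(K \right)} = -2 + K \left(-336 + K\right)$ ($a{\left(K \right)} = -2 + K \left(K - 336\right) = -2 + K \left(-336 + K\right)$)
$N = 15960$
$a{\left(u{\left(h{\left(-2 \right)} \right)} \right)} + N = \left(-2 + \left(3 - \frac{1}{3}\right)^{2} - 336 \left(3 - \frac{1}{3}\right)\right) + 15960 = \left(-2 + \left(\frac{8}{3}\right)^{2} - 896\right) + 15960 = \left(-2 + \frac{64}{9} - 896\right) + 15960 = - \frac{8018}{9} + 15960 = \frac{135622}{9}$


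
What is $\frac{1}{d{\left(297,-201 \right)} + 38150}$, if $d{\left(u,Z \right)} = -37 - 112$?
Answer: $\frac{1}{38001} \approx 2.6315 \cdot 10^{-5}$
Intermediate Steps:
$d{\left(u,Z \right)} = -149$ ($d{\left(u,Z \right)} = -37 - 112 = -149$)
$\frac{1}{d{\left(297,-201 \right)} + 38150} = \frac{1}{-149 + 38150} = \frac{1}{38001}$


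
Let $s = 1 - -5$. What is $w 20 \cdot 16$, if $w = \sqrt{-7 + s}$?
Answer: $320 i \approx 320.0 i$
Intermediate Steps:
$s = 6$ ($s = 1 + 5 = 6$)
$w = i$ ($w = \sqrt{-7 + 6} = \sqrt{-1} = i \approx 1.0 i$)
$w 20 \cdot 16 = i 20 \cdot 16 = 20 i 16 = 320 i$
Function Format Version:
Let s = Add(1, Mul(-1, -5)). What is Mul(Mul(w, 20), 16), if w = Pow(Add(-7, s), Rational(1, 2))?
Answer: Mul(320, I) ≈ Mul(320.00, I)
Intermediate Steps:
s = 6 (s = Add(1, 5) = 6)
w = I (w = Pow(Add(-7, 6), Rational(1, 2)) = Pow(-1, Rational(1, 2)) = I ≈ Mul(1.0000, I))
Mul(Mul(w, 20), 16) = Mul(Mul(I, 20), 16) = Mul(Mul(20, I), 16) = Mul(320, I)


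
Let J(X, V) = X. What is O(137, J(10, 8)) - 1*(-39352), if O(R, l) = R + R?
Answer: 39626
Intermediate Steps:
O(R, l) = 2*R
O(137, J(10, 8)) - 1*(-39352) = 2*137 - 1*(-39352) = 274 + 39352 = 39626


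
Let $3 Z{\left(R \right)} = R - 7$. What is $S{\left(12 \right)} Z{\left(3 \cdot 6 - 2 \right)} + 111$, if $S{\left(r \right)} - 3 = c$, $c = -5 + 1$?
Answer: $108$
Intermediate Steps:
$c = -4$
$Z{\left(R \right)} = - \frac{7}{3} + \frac{R}{3}$ ($Z{\left(R \right)} = \frac{R - 7}{3} = \frac{-7 + R}{3} = - \frac{7}{3} + \frac{R}{3}$)
$S{\left(r \right)} = -1$ ($S{\left(r \right)} = 3 - 4 = -1$)
$S{\left(12 \right)} Z{\left(3 \cdot 6 - 2 \right)} + 111 = - (- \frac{7}{3} + \frac{3 \cdot 6 - 2}{3}) + 111 = - (- \frac{7}{3} + \frac{18 - 2}{3}) + 111 = - (- \frac{7}{3} + \frac{1}{3} \cdot 16) + 111 = - (- \frac{7}{3} + \frac{16}{3}) + 111 = \left(-1\right) 3 + 111 = -3 + 111 = 108$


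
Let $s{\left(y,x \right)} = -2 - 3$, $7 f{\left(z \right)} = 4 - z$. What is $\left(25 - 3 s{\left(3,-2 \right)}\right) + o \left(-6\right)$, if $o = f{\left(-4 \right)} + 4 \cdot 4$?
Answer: $- \frac{440}{7} \approx -62.857$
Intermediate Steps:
$f{\left(z \right)} = \frac{4}{7} - \frac{z}{7}$ ($f{\left(z \right)} = \frac{4 - z}{7} = \frac{4}{7} - \frac{z}{7}$)
$s{\left(y,x \right)} = -5$ ($s{\left(y,x \right)} = -2 - 3 = -5$)
$o = \frac{120}{7}$ ($o = \left(\frac{4}{7} - - \frac{4}{7}\right) + 4 \cdot 4 = \left(\frac{4}{7} + \frac{4}{7}\right) + 16 = \frac{8}{7} + 16 = \frac{120}{7} \approx 17.143$)
$\left(25 - 3 s{\left(3,-2 \right)}\right) + o \left(-6\right) = \left(25 - -15\right) + \frac{120}{7} \left(-6\right) = \left(25 + 15\right) - \frac{720}{7} = 40 - \frac{720}{7} = - \frac{440}{7}$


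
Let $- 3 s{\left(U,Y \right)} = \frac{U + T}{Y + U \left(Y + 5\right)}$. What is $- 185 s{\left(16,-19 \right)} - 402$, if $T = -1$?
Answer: $- \frac{98611}{243} \approx -405.81$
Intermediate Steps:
$s{\left(U,Y \right)} = - \frac{-1 + U}{3 \left(Y + U \left(5 + Y\right)\right)}$ ($s{\left(U,Y \right)} = - \frac{\left(U - 1\right) \frac{1}{Y + U \left(Y + 5\right)}}{3} = - \frac{\left(-1 + U\right) \frac{1}{Y + U \left(5 + Y\right)}}{3} = - \frac{\frac{1}{Y + U \left(5 + Y\right)} \left(-1 + U\right)}{3} = - \frac{-1 + U}{3 \left(Y + U \left(5 + Y\right)\right)}$)
$- 185 s{\left(16,-19 \right)} - 402 = - 185 \frac{1 - 16}{3 \left(-19 + 5 \cdot 16 + 16 \left(-19\right)\right)} - 402 = - 185 \frac{1 - 16}{3 \left(-19 + 80 - 304\right)} - 402 = - 185 \cdot \frac{1}{3} \frac{1}{-243} \left(-15\right) - 402 = - 185 \cdot \frac{1}{3} \left(- \frac{1}{243}\right) \left(-15\right) - 402 = \left(-185\right) \frac{5}{243} - 402 = - \frac{925}{243} - 402 = - \frac{98611}{243}$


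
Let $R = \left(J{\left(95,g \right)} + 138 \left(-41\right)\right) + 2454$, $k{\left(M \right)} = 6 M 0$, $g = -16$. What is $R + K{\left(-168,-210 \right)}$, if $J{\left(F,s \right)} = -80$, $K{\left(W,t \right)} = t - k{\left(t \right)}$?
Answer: $-3494$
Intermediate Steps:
$k{\left(M \right)} = 0$
$K{\left(W,t \right)} = t$ ($K{\left(W,t \right)} = t - 0 = t + 0 = t$)
$R = -3284$ ($R = \left(-80 + 138 \left(-41\right)\right) + 2454 = \left(-80 - 5658\right) + 2454 = -5738 + 2454 = -3284$)
$R + K{\left(-168,-210 \right)} = -3284 - 210 = -3494$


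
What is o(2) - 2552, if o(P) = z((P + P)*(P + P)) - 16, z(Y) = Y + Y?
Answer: -2536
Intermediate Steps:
z(Y) = 2*Y
o(P) = -16 + 8*P² (o(P) = 2*((P + P)*(P + P)) - 16 = 2*((2*P)*(2*P)) - 16 = 2*(4*P²) - 16 = 8*P² - 16 = -16 + 8*P²)
o(2) - 2552 = (-16 + 8*2²) - 2552 = (-16 + 8*4) - 2552 = (-16 + 32) - 2552 = 16 - 2552 = -2536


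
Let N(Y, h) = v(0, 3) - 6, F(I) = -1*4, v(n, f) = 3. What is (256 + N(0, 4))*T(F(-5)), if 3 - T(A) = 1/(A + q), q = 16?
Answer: 8855/12 ≈ 737.92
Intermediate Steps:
F(I) = -4
N(Y, h) = -3 (N(Y, h) = 3 - 6 = -3)
T(A) = 3 - 1/(16 + A) (T(A) = 3 - 1/(A + 16) = 3 - 1/(16 + A))
(256 + N(0, 4))*T(F(-5)) = (256 - 3)*((47 + 3*(-4))/(16 - 4)) = 253*((47 - 12)/12) = 253*((1/12)*35) = 253*(35/12) = 8855/12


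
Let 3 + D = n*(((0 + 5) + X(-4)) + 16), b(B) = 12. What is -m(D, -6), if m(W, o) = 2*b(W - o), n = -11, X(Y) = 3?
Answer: -24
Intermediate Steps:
D = -267 (D = -3 - 11*(((0 + 5) + 3) + 16) = -3 - 11*((5 + 3) + 16) = -3 - 11*(8 + 16) = -3 - 11*24 = -3 - 264 = -267)
m(W, o) = 24 (m(W, o) = 2*12 = 24)
-m(D, -6) = -1*24 = -24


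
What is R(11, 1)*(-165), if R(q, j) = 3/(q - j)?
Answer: -99/2 ≈ -49.500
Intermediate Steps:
R(11, 1)*(-165) = (3/(11 - 1*1))*(-165) = (3/(11 - 1))*(-165) = (3/10)*(-165) = -99/2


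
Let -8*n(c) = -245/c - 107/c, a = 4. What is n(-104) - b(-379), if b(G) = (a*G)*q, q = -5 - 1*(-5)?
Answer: -11/26 ≈ -0.42308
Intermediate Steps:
q = 0 (q = -5 + 5 = 0)
n(c) = 44/c (n(c) = -(-245/c - 107/c)/8 = -(-44)/c = 44/c)
b(G) = 0 (b(G) = (4*G)*0 = 0)
n(-104) - b(-379) = 44/(-104) - 1*0 = 44*(-1/104) + 0 = -11/26 + 0 = -11/26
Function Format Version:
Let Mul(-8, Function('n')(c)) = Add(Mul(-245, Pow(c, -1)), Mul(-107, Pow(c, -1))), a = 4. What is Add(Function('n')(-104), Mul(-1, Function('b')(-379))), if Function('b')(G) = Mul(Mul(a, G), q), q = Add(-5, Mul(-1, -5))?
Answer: Rational(-11, 26) ≈ -0.42308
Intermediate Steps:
q = 0 (q = Add(-5, 5) = 0)
Function('n')(c) = Mul(44, Pow(c, -1)) (Function('n')(c) = Mul(Rational(-1, 8), Add(Mul(-245, Pow(c, -1)), Mul(-107, Pow(c, -1)))) = Mul(Rational(-1, 8), Mul(-352, Pow(c, -1))) = Mul(44, Pow(c, -1)))
Function('b')(G) = 0 (Function('b')(G) = Mul(Mul(4, G), 0) = 0)
Add(Function('n')(-104), Mul(-1, Function('b')(-379))) = Add(Mul(44, Pow(-104, -1)), Mul(-1, 0)) = Add(Mul(44, Rational(-1, 104)), 0) = Add(Rational(-11, 26), 0) = Rational(-11, 26)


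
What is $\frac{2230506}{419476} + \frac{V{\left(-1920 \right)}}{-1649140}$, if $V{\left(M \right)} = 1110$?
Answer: $\frac{45974388081}{8647183133} \approx 5.3167$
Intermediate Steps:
$\frac{2230506}{419476} + \frac{V{\left(-1920 \right)}}{-1649140} = \frac{2230506}{419476} + \frac{1110}{-1649140} = 2230506 \cdot \frac{1}{419476} + 1110 \left(- \frac{1}{1649140}\right) = \frac{1115253}{209738} - \frac{111}{164914} = \frac{45974388081}{8647183133}$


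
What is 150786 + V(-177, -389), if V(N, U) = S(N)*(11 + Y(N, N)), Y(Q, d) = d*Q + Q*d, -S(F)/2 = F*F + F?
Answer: -3904378590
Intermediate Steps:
S(F) = -2*F - 2*F**2 (S(F) = -2*(F*F + F) = -2*(F**2 + F) = -2*(F + F**2) = -2*F - 2*F**2)
Y(Q, d) = 2*Q*d (Y(Q, d) = Q*d + Q*d = 2*Q*d)
V(N, U) = -2*N*(1 + N)*(11 + 2*N**2) (V(N, U) = (-2*N*(1 + N))*(11 + 2*N*N) = (-2*N*(1 + N))*(11 + 2*N**2) = -2*N*(1 + N)*(11 + 2*N**2))
150786 + V(-177, -389) = 150786 - 2*(-177)*(1 - 177)*(11 + 2*(-177)**2) = 150786 - 2*(-177)*(-176)*(11 + 2*31329) = 150786 - 2*(-177)*(-176)*(11 + 62658) = 150786 - 2*(-177)*(-176)*62669 = 150786 - 3904529376 = -3904378590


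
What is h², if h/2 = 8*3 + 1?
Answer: 2500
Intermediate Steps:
h = 50 (h = 2*(8*3 + 1) = 2*(24 + 1) = 2*25 = 50)
h² = 50² = 2500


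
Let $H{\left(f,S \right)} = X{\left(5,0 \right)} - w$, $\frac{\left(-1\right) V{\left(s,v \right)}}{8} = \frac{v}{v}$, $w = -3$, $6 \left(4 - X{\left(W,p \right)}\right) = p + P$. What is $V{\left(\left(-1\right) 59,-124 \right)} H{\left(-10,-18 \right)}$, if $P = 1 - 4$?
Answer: $-60$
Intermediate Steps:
$P = -3$
$X{\left(W,p \right)} = \frac{9}{2} - \frac{p}{6}$ ($X{\left(W,p \right)} = 4 - \frac{p - 3}{6} = 4 - \frac{-3 + p}{6} = 4 - \left(- \frac{1}{2} + \frac{p}{6}\right) = \frac{9}{2} - \frac{p}{6}$)
$V{\left(s,v \right)} = -8$ ($V{\left(s,v \right)} = - 8 \frac{v}{v} = \left(-8\right) 1 = -8$)
$H{\left(f,S \right)} = \frac{15}{2}$ ($H{\left(f,S \right)} = \left(\frac{9}{2} - 0\right) - -3 = \left(\frac{9}{2} + 0\right) + 3 = \frac{9}{2} + 3 = \frac{15}{2}$)
$V{\left(\left(-1\right) 59,-124 \right)} H{\left(-10,-18 \right)} = \left(-8\right) \frac{15}{2} = -60$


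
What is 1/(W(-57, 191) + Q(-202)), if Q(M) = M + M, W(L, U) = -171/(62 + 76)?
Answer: -46/18641 ≈ -0.0024677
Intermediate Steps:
W(L, U) = -57/46 (W(L, U) = -171/138 = -171*1/138 = -57/46)
Q(M) = 2*M
1/(W(-57, 191) + Q(-202)) = 1/(-57/46 + 2*(-202)) = 1/(-57/46 - 404) = 1/(-18641/46) = -46/18641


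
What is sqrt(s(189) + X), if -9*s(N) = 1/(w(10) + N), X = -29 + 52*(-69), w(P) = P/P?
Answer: I*sqrt(1175163490)/570 ≈ 60.141*I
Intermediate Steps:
w(P) = 1
X = -3617 (X = -29 - 3588 = -3617)
s(N) = -1/(9*(1 + N))
sqrt(s(189) + X) = sqrt(-1/(9 + 9*189) - 3617) = sqrt(-1/(9 + 1701) - 3617) = sqrt(-1/1710 - 3617) = sqrt(-6185071/1710) = I*sqrt(1175163490)/570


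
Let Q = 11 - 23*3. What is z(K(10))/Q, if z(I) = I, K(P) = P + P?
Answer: -10/29 ≈ -0.34483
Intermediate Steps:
K(P) = 2*P
Q = -58 (Q = 11 - 69 = -58)
z(K(10))/Q = (2*10)/(-58) = 20*(-1/58) = -10/29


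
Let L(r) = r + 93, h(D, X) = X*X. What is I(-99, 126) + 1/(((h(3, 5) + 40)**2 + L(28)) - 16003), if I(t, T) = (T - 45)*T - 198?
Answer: 116663255/11657 ≈ 10008.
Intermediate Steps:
h(D, X) = X**2
L(r) = 93 + r
I(t, T) = -198 + T*(-45 + T) (I(t, T) = (-45 + T)*T - 198 = T*(-45 + T) - 198 = -198 + T*(-45 + T))
I(-99, 126) + 1/(((h(3, 5) + 40)**2 + L(28)) - 16003) = (-198 + 126**2 - 45*126) + 1/(((5**2 + 40)**2 + (93 + 28)) - 16003) = (-198 + 15876 - 5670) + 1/(((25 + 40)**2 + 121) - 16003) = 10008 + 1/((65**2 + 121) - 16003) = 10008 + 1/((4225 + 121) - 16003) = 10008 + 1/(4346 - 16003) = 10008 + 1/(-11657) = 10008 - 1/11657 = 116663255/11657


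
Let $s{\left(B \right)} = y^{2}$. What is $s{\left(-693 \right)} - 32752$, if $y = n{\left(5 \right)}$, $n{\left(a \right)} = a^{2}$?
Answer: $-32127$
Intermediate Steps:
$y = 25$ ($y = 5^{2} = 25$)
$s{\left(B \right)} = 625$ ($s{\left(B \right)} = 25^{2} = 625$)
$s{\left(-693 \right)} - 32752 = 625 - 32752 = -32127$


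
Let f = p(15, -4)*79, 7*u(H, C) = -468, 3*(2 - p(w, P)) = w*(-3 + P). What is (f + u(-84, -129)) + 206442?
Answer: 1465087/7 ≈ 2.0930e+5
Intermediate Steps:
p(w, P) = 2 - w*(-3 + P)/3
u(H, C) = -468/7 (u(H, C) = (1/7)*(-468) = -468/7)
f = 2923 (f = (2 + 15 - 1/3*(-4)*15)*79 = (2 + 15 + 20)*79 = 37*79 = 2923)
(f + u(-84, -129)) + 206442 = (2923 - 468/7) + 206442 = 19993/7 + 206442 = 1465087/7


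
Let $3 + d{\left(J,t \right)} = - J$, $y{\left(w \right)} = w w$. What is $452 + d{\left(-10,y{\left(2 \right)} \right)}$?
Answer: $459$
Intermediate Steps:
$y{\left(w \right)} = w^{2}$
$d{\left(J,t \right)} = -3 - J$
$452 + d{\left(-10,y{\left(2 \right)} \right)} = 452 - -7 = 452 + \left(-3 + 10\right) = 452 + 7 = 459$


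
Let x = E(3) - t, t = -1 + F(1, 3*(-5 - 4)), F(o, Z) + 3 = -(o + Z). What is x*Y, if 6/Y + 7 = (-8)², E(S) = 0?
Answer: -44/19 ≈ -2.3158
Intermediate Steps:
Y = 2/19 (Y = 6/(-7 + (-8)²) = 6/(-7 + 64) = 6/57 = 6*(1/57) = 2/19 ≈ 0.10526)
F(o, Z) = -3 - Z - o (F(o, Z) = -3 - (o + Z) = -3 - (Z + o) = -3 + (-Z - o) = -3 - Z - o)
t = 22 (t = -1 + (-3 - 3*(-5 - 4) - 1*1) = -1 + (-3 - 3*(-9) - 1) = -1 + (-3 - 1*(-27) - 1) = -1 + (-3 + 27 - 1) = -1 + 23 = 22)
x = -22 (x = 0 - 1*22 = 0 - 22 = -22)
x*Y = -22*2/19 = -44/19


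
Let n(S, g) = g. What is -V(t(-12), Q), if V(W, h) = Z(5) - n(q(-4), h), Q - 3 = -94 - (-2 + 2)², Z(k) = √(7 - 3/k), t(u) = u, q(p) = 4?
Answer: -91 - 4*√10/5 ≈ -93.530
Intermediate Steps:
Q = -91 (Q = 3 + (-94 - (-2 + 2)²) = 3 + (-94 - 1*0²) = 3 + (-94 - 1*0) = 3 + (-94 + 0) = 3 - 94 = -91)
V(W, h) = -h + 4*√10/5 (V(W, h) = √(7 - 3/5) - h = √(7 - 3*⅕) - h = √(7 - ⅗) - h = √(32/5) - h = 4*√10/5 - h = -h + 4*√10/5)
-V(t(-12), Q) = -(-1*(-91) + 4*√10/5) = -(91 + 4*√10/5) = -91 - 4*√10/5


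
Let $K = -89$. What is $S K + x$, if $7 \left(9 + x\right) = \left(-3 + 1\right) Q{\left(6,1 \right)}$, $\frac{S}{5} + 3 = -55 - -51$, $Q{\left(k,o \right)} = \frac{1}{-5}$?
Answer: $\frac{108712}{35} \approx 3106.1$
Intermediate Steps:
$Q{\left(k,o \right)} = - \frac{1}{5}$
$S = -35$ ($S = -15 + 5 \left(-55 - -51\right) = -15 + 5 \left(-55 + 51\right) = -15 + 5 \left(-4\right) = -15 - 20 = -35$)
$x = - \frac{313}{35}$ ($x = -9 + \frac{\left(-3 + 1\right) \left(- \frac{1}{5}\right)}{7} = -9 + \frac{\left(-2\right) \left(- \frac{1}{5}\right)}{7} = -9 + \frac{1}{7} \cdot \frac{2}{5} = -9 + \frac{2}{35} = - \frac{313}{35} \approx -8.9429$)
$S K + x = \left(-35\right) \left(-89\right) - \frac{313}{35} = 3115 - \frac{313}{35} = \frac{108712}{35}$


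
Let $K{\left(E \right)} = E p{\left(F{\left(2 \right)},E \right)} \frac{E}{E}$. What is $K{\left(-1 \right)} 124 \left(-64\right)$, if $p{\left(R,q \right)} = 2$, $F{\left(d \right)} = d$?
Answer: $15872$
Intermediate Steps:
$K{\left(E \right)} = 2 E$ ($K{\left(E \right)} = E 2 \frac{E}{E} = 2 E 1 = 2 E$)
$K{\left(-1 \right)} 124 \left(-64\right) = 2 \left(-1\right) 124 \left(-64\right) = \left(-2\right) 124 \left(-64\right) = \left(-248\right) \left(-64\right) = 15872$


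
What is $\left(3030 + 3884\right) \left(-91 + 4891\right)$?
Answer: $33187200$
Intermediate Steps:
$\left(3030 + 3884\right) \left(-91 + 4891\right) = 6914 \cdot 4800 = 33187200$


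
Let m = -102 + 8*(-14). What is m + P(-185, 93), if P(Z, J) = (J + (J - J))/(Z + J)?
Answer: -19781/92 ≈ -215.01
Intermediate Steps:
P(Z, J) = J/(J + Z) (P(Z, J) = (J + 0)/(J + Z) = J/(J + Z))
m = -214 (m = -102 - 112 = -214)
m + P(-185, 93) = -214 + 93/(93 - 185) = -214 + 93/(-92) = -214 + 93*(-1/92) = -214 - 93/92 = -19781/92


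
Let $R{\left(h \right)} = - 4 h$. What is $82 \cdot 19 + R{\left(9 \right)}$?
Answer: $1522$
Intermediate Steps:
$82 \cdot 19 + R{\left(9 \right)} = 82 \cdot 19 - 36 = 1558 - 36 = 1522$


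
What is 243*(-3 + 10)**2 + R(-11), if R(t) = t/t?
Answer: 11908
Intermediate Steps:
R(t) = 1
243*(-3 + 10)**2 + R(-11) = 243*(-3 + 10)**2 + 1 = 243*7**2 + 1 = 243*49 + 1 = 11907 + 1 = 11908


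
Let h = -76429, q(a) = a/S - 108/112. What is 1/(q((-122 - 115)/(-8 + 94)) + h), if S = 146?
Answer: -21973/1679396020 ≈ -1.3084e-5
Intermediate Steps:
q(a) = -27/28 + a/146 (q(a) = a/146 - 108/112 = a*(1/146) - 108*1/112 = a/146 - 27/28 = -27/28 + a/146)
1/(q((-122 - 115)/(-8 + 94)) + h) = 1/((-27/28 + ((-122 - 115)/(-8 + 94))/146) - 76429) = 1/((-27/28 + (-237/86)/146) - 76429) = 1/((-27/28 + (-237*1/86)/146) - 76429) = 1/((-27/28 + (1/146)*(-237/86)) - 76429) = 1/((-27/28 - 237/12556) - 76429) = 1/(-21603/21973 - 76429) = 1/(-1679396020/21973) = -21973/1679396020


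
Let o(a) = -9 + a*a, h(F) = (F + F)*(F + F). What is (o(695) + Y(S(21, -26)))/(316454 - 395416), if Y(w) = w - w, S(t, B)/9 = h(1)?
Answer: -241508/39481 ≈ -6.1171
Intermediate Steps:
h(F) = 4*F² (h(F) = (2*F)*(2*F) = 4*F²)
S(t, B) = 36 (S(t, B) = 9*(4*1²) = 9*(4*1) = 9*4 = 36)
Y(w) = 0
o(a) = -9 + a²
(o(695) + Y(S(21, -26)))/(316454 - 395416) = ((-9 + 695²) + 0)/(316454 - 395416) = ((-9 + 483025) + 0)/(-78962) = (483016 + 0)*(-1/78962) = 483016*(-1/78962) = -241508/39481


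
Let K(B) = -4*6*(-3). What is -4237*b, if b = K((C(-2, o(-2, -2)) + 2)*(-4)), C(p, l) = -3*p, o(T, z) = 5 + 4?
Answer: -305064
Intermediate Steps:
o(T, z) = 9
K(B) = 72 (K(B) = -24*(-3) = 72)
b = 72
-4237*b = -4237*72 = -305064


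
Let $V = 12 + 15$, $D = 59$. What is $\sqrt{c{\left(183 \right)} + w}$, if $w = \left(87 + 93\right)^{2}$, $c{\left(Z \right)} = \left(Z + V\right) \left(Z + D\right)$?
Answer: $2 \sqrt{20805} \approx 288.48$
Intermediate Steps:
$V = 27$
$c{\left(Z \right)} = \left(27 + Z\right) \left(59 + Z\right)$ ($c{\left(Z \right)} = \left(Z + 27\right) \left(Z + 59\right) = \left(27 + Z\right) \left(59 + Z\right)$)
$w = 32400$ ($w = 180^{2} = 32400$)
$\sqrt{c{\left(183 \right)} + w} = \sqrt{\left(1593 + 183^{2} + 86 \cdot 183\right) + 32400} = \sqrt{\left(1593 + 33489 + 15738\right) + 32400} = \sqrt{50820 + 32400} = \sqrt{83220} = 2 \sqrt{20805}$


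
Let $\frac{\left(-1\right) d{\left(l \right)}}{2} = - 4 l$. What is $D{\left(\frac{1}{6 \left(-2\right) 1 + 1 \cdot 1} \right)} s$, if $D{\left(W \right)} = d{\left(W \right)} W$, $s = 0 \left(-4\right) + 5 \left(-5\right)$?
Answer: $- \frac{200}{121} \approx -1.6529$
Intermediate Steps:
$d{\left(l \right)} = 8 l$ ($d{\left(l \right)} = - 2 \left(- 4 l\right) = 8 l$)
$s = -25$ ($s = 0 - 25 = -25$)
$D{\left(W \right)} = 8 W^{2}$ ($D{\left(W \right)} = 8 W W = 8 W^{2}$)
$D{\left(\frac{1}{6 \left(-2\right) 1 + 1 \cdot 1} \right)} s = 8 \left(\frac{1}{6 \left(-2\right) 1 + 1 \cdot 1}\right)^{2} \left(-25\right) = 8 \left(\frac{1}{\left(-12\right) 1 + 1}\right)^{2} \left(-25\right) = 8 \left(\frac{1}{-12 + 1}\right)^{2} \left(-25\right) = 8 \left(\frac{1}{-11}\right)^{2} \left(-25\right) = 8 \left(- \frac{1}{11}\right)^{2} \left(-25\right) = 8 \cdot \frac{1}{121} \left(-25\right) = \frac{8}{121} \left(-25\right) = - \frac{200}{121}$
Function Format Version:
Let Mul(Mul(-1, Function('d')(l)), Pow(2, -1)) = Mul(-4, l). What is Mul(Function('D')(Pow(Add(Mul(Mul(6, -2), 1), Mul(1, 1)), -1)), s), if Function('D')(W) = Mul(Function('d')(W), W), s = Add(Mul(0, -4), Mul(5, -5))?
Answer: Rational(-200, 121) ≈ -1.6529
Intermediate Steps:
Function('d')(l) = Mul(8, l) (Function('d')(l) = Mul(-2, Mul(-4, l)) = Mul(8, l))
s = -25 (s = Add(0, -25) = -25)
Function('D')(W) = Mul(8, Pow(W, 2)) (Function('D')(W) = Mul(Mul(8, W), W) = Mul(8, Pow(W, 2)))
Mul(Function('D')(Pow(Add(Mul(Mul(6, -2), 1), Mul(1, 1)), -1)), s) = Mul(Mul(8, Pow(Pow(Add(Mul(Mul(6, -2), 1), Mul(1, 1)), -1), 2)), -25) = Mul(Mul(8, Pow(Pow(Add(Mul(-12, 1), 1), -1), 2)), -25) = Mul(Mul(8, Pow(Pow(Add(-12, 1), -1), 2)), -25) = Mul(Mul(8, Pow(Pow(-11, -1), 2)), -25) = Mul(Mul(8, Pow(Rational(-1, 11), 2)), -25) = Mul(Mul(8, Rational(1, 121)), -25) = Mul(Rational(8, 121), -25) = Rational(-200, 121)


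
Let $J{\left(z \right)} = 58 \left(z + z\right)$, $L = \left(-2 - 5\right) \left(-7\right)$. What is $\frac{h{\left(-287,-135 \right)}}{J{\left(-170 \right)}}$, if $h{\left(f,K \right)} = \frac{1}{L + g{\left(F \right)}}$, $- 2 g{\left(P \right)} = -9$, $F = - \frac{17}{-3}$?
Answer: $- \frac{1}{1055020} \approx -9.4785 \cdot 10^{-7}$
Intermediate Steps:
$F = \frac{17}{3}$ ($F = \left(-17\right) \left(- \frac{1}{3}\right) = \frac{17}{3} \approx 5.6667$)
$g{\left(P \right)} = \frac{9}{2}$ ($g{\left(P \right)} = \left(- \frac{1}{2}\right) \left(-9\right) = \frac{9}{2}$)
$L = 49$ ($L = \left(-7\right) \left(-7\right) = 49$)
$J{\left(z \right)} = 116 z$ ($J{\left(z \right)} = 58 \cdot 2 z = 116 z$)
$h{\left(f,K \right)} = \frac{2}{107}$ ($h{\left(f,K \right)} = \frac{1}{49 + \frac{9}{2}} = \frac{1}{\frac{107}{2}} = \frac{2}{107}$)
$\frac{h{\left(-287,-135 \right)}}{J{\left(-170 \right)}} = \frac{2}{107 \cdot 116 \left(-170\right)} = \frac{2}{107 \left(-19720\right)} = \frac{2}{107} \left(- \frac{1}{19720}\right) = - \frac{1}{1055020}$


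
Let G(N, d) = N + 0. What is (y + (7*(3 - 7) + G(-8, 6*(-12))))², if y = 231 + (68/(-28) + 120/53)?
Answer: 5224976656/137641 ≈ 37961.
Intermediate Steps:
G(N, d) = N
y = 85640/371 (y = 231 + (68*(-1/28) + 120*(1/53)) = 231 + (-17/7 + 120/53) = 231 - 61/371 = 85640/371 ≈ 230.84)
(y + (7*(3 - 7) + G(-8, 6*(-12))))² = (85640/371 + (7*(3 - 7) - 8))² = (85640/371 + (7*(-4) - 8))² = (85640/371 + (-28 - 8))² = (85640/371 - 36)² = (72284/371)² = 5224976656/137641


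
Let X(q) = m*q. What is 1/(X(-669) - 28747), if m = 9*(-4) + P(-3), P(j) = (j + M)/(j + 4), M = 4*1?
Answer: -1/5332 ≈ -0.00018755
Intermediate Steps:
M = 4
P(j) = 1 (P(j) = (j + 4)/(j + 4) = (4 + j)/(4 + j) = 1)
m = -35 (m = 9*(-4) + 1 = -36 + 1 = -35)
X(q) = -35*q
1/(X(-669) - 28747) = 1/(-35*(-669) - 28747) = 1/(23415 - 28747) = 1/(-5332) = -1/5332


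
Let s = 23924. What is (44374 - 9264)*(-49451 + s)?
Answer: -896252970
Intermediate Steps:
(44374 - 9264)*(-49451 + s) = (44374 - 9264)*(-49451 + 23924) = 35110*(-25527) = -896252970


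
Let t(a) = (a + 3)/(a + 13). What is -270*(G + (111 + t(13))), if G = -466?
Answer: 1243890/13 ≈ 95684.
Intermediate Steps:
t(a) = (3 + a)/(13 + a)
-270*(G + (111 + t(13))) = -270*(-466 + (111 + (3 + 13)/(13 + 13))) = -270*(-466 + (111 + 16/26)) = -270*(-466 + (111 + (1/26)*16)) = -270*(-466 + (111 + 8/13)) = -270*(-466 + 1451/13) = -270*(-4607/13) = 1243890/13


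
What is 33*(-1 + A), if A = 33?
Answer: 1056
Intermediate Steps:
33*(-1 + A) = 33*(-1 + 33) = 33*32 = 1056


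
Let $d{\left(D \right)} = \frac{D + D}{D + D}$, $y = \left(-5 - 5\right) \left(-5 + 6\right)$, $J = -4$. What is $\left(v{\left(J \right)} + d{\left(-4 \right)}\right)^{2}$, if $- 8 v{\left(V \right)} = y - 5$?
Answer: $\frac{529}{64} \approx 8.2656$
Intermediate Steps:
$y = -10$ ($y = \left(-10\right) 1 = -10$)
$d{\left(D \right)} = 1$ ($d{\left(D \right)} = \frac{2 D}{2 D} = 2 D \frac{1}{2 D} = 1$)
$v{\left(V \right)} = \frac{15}{8}$ ($v{\left(V \right)} = - \frac{-10 - 5}{8} = \left(- \frac{1}{8}\right) \left(-15\right) = \frac{15}{8}$)
$\left(v{\left(J \right)} + d{\left(-4 \right)}\right)^{2} = \left(\frac{15}{8} + 1\right)^{2} = \left(\frac{23}{8}\right)^{2} = \frac{529}{64}$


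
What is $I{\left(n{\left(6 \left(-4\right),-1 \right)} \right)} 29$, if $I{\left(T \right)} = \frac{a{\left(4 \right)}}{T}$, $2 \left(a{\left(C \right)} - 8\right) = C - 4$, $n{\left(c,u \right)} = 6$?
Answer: $\frac{116}{3} \approx 38.667$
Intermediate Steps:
$a{\left(C \right)} = 6 + \frac{C}{2}$ ($a{\left(C \right)} = 8 + \frac{C - 4}{2} = 8 + \frac{-4 + C}{2} = 8 + \left(-2 + \frac{C}{2}\right) = 6 + \frac{C}{2}$)
$I{\left(T \right)} = \frac{8}{T}$ ($I{\left(T \right)} = \frac{6 + \frac{1}{2} \cdot 4}{T} = \frac{6 + 2}{T} = \frac{8}{T}$)
$I{\left(n{\left(6 \left(-4\right),-1 \right)} \right)} 29 = \frac{8}{6} \cdot 29 = 8 \cdot \frac{1}{6} \cdot 29 = \frac{4}{3} \cdot 29 = \frac{116}{3}$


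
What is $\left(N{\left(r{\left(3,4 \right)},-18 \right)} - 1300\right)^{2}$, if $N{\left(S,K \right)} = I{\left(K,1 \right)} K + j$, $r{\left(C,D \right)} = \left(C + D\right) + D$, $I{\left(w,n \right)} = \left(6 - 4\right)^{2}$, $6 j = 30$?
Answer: $1868689$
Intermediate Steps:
$j = 5$ ($j = \frac{1}{6} \cdot 30 = 5$)
$I{\left(w,n \right)} = 4$ ($I{\left(w,n \right)} = 2^{2} = 4$)
$r{\left(C,D \right)} = C + 2 D$
$N{\left(S,K \right)} = 5 + 4 K$ ($N{\left(S,K \right)} = 4 K + 5 = 5 + 4 K$)
$\left(N{\left(r{\left(3,4 \right)},-18 \right)} - 1300\right)^{2} = \left(\left(5 + 4 \left(-18\right)\right) - 1300\right)^{2} = \left(\left(5 - 72\right) - 1300\right)^{2} = \left(-67 - 1300\right)^{2} = \left(-1367\right)^{2} = 1868689$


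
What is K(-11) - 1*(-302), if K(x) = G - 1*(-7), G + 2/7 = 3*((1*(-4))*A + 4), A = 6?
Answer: 1741/7 ≈ 248.71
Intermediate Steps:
G = -422/7 (G = -2/7 + 3*((1*(-4))*6 + 4) = -2/7 + 3*(-4*6 + 4) = -2/7 + 3*(-24 + 4) = -2/7 + 3*(-20) = -2/7 - 60 = -422/7 ≈ -60.286)
K(x) = -373/7 (K(x) = -422/7 - 1*(-7) = -422/7 + 7 = -373/7)
K(-11) - 1*(-302) = -373/7 - 1*(-302) = -373/7 + 302 = 1741/7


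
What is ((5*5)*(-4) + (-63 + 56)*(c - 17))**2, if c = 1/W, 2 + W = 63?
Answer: 1327104/3721 ≈ 356.65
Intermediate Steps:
W = 61 (W = -2 + 63 = 61)
c = 1/61 ≈ 0.016393
((5*5)*(-4) + (-63 + 56)*(c - 17))**2 = ((5*5)*(-4) + (-63 + 56)*(1/61 - 17))**2 = (25*(-4) - 7*(-1036/61))**2 = (-100 + 7252/61)**2 = (1152/61)**2 = 1327104/3721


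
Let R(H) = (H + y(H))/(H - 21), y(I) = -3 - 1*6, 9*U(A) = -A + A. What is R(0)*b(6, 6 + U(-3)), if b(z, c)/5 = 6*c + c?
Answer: 90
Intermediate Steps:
U(A) = 0 (U(A) = (-A + A)/9 = (⅑)*0 = 0)
y(I) = -9 (y(I) = -3 - 6 = -9)
b(z, c) = 35*c (b(z, c) = 5*(6*c + c) = 5*(7*c) = 35*c)
R(H) = (-9 + H)/(-21 + H) (R(H) = (H - 9)/(H - 21) = (-9 + H)/(-21 + H))
R(0)*b(6, 6 + U(-3)) = ((-9 + 0)/(-21 + 0))*(35*(6 + 0)) = (-9/(-21))*(35*6) = -1/21*(-9)*210 = (3/7)*210 = 90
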